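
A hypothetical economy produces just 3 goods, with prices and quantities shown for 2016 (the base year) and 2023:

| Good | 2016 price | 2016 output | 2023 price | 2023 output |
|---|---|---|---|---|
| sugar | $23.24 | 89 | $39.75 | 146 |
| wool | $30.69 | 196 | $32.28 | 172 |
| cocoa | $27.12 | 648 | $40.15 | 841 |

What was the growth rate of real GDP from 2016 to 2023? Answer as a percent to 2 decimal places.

Real GDP 2016 = Nominal GDP 2016 = 23.24·89 + 30.69·196 + 27.12·648 = 25657.36.
Real GDP 2023 (at 2016 prices) = 23.24·146 + 30.69·172 + 27.12·841 = 31479.64.
Real growth = 31479.64/25657.36 − 1 = 0.2269.

22.69%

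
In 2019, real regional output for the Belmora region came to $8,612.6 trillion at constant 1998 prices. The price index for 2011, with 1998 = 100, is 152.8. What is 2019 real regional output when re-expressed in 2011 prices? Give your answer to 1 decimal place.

Real regional output in 2011 prices = Real regional output in 1998 prices × (P_2011/P_1998) = 8612.6 × 1.528 = 13160.05.

$13,160.1 trillion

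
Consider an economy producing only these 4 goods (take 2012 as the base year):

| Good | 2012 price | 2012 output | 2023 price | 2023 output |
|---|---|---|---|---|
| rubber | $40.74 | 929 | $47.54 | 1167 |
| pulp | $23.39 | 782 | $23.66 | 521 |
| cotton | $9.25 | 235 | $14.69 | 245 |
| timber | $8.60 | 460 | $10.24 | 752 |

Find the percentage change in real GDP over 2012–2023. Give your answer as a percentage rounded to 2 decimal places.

9.95%

Real GDP 2012 = Nominal GDP 2012 = 40.74·929 + 23.39·782 + 9.25·235 + 8.60·460 = 62268.19.
Real GDP 2023 (at 2012 prices) = 40.74·1167 + 23.39·521 + 9.25·245 + 8.60·752 = 68463.22.
Real growth = 68463.22/62268.19 − 1 = 0.0995.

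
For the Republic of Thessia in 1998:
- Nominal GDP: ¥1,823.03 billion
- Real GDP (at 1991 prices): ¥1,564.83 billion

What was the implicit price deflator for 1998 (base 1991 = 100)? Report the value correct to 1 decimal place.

implicit price deflator = (Nominal / Real) × 100 = 1823.03 / 1564.83 × 100 = 116.50.

116.5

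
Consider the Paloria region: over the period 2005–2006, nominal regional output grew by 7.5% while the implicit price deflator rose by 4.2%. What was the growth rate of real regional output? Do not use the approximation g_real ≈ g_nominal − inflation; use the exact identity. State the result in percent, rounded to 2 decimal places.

3.17%

(1 + g_nom) = (1 + g_real)(1 + π), so g_real = 1.0750 / 1.0420 − 1 = 0.03167.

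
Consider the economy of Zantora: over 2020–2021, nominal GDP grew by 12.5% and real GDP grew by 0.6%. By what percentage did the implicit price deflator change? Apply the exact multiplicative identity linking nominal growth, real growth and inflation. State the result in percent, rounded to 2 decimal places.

(1 + g_nom) = (1 + g_real)(1 + π), so π = 1.1250 / 1.0060 − 1 = 0.11829.

11.83%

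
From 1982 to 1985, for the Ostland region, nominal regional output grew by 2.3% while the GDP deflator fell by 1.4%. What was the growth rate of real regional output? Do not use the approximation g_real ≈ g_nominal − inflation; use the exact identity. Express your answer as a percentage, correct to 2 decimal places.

(1 + g_nom) = (1 + g_real)(1 + π), so g_real = 1.0230 / 0.9860 − 1 = 0.03753.

3.75%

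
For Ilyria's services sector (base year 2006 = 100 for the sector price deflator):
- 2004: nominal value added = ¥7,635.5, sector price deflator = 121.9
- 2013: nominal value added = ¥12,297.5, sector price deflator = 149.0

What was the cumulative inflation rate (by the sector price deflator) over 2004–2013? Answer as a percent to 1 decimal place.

Price-level change = 149.0 / 121.9 − 1 = 0.2223.

22.2%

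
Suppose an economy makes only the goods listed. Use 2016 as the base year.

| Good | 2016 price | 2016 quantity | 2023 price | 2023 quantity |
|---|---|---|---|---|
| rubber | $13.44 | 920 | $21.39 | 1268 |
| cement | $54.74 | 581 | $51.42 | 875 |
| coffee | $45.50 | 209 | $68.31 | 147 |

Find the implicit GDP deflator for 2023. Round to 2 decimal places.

Nominal GDP 2023 = 21.39·1268 + 51.42·875 + 68.31·147 = 82156.59.
Real GDP 2023 (at 2016 prices) = 13.44·1268 + 54.74·875 + 45.50·147 = 71627.92.
Deflator = Nominal/Real × 100 = 82156.59/71627.92 × 100 = 114.699.

114.70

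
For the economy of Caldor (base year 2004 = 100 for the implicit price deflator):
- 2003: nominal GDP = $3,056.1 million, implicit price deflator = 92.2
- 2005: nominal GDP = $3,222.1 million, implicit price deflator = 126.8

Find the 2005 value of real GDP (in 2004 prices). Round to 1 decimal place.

Real GDP = Nominal / (implicit price deflator/100) = 3222.1 / 1.268 = 2541.09.

$2,541.1 million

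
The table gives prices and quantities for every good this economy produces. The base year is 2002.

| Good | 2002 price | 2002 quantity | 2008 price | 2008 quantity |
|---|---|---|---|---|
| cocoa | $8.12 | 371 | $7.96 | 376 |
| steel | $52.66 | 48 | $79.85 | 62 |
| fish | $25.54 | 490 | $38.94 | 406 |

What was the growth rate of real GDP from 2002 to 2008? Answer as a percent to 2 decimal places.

Real GDP 2002 = Nominal GDP 2002 = 8.12·371 + 52.66·48 + 25.54·490 = 18054.80.
Real GDP 2008 (at 2002 prices) = 8.12·376 + 52.66·62 + 25.54·406 = 16687.28.
Real growth = 16687.28/18054.80 − 1 = -0.0757.

-7.57%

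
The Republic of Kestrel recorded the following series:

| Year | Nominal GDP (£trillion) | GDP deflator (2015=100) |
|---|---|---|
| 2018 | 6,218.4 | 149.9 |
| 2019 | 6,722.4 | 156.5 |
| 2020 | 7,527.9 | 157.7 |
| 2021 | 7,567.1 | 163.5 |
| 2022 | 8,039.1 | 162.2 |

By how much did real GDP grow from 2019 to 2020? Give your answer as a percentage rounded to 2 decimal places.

11.13%

Real GDP 2019 = 6722.4/1.565 = 4295.46.
Real GDP 2020 = 7527.9/1.577 = 4773.56.
Change = 4773.56/4295.46 − 1 = 0.1113.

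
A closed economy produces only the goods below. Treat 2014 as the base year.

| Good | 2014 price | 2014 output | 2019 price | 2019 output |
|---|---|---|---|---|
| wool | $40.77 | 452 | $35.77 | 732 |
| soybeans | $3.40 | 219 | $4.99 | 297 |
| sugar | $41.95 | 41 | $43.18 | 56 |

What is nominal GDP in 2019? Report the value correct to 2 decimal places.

Nominal GDP 2019 = Σ (p_2019 × q_2019) = 35.77·732 + 4.99·297 + 43.18·56 = 30083.75.

$30083.75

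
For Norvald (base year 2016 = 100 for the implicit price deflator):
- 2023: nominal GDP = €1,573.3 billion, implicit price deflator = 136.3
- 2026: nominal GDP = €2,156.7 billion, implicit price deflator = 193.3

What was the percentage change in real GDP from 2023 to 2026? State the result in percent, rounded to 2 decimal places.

Deflate each year: 2023 → 1573.3/1.363 = 1154.29; 2026 → 2156.7/1.933 = 1115.73.
So real GDP changed by 1115.73/1154.29 − 1 = -0.0334, i.e. -3.34%.

-3.34%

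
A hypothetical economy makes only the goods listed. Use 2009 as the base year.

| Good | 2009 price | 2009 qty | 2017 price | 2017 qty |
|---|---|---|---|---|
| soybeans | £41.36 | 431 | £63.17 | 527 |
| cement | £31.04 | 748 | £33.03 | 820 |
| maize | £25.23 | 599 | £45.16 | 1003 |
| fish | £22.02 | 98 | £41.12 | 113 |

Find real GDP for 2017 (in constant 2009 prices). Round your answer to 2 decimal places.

£75043.47

Real GDP 2017 = Σ (p_2009 × q_2017) = 41.36·527 + 31.04·820 + 25.23·1003 + 22.02·113 = 75043.47.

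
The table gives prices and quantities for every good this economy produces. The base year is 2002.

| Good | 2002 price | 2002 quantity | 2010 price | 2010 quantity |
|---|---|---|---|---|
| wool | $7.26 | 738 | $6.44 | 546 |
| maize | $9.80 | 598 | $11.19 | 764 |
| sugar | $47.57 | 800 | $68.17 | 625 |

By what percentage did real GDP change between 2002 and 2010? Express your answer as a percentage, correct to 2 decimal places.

-16.42%

Real GDP 2002 = Nominal GDP 2002 = 7.26·738 + 9.80·598 + 47.57·800 = 49274.28.
Real GDP 2010 (at 2002 prices) = 7.26·546 + 9.80·764 + 47.57·625 = 41182.41.
Real growth = 41182.41/49274.28 − 1 = -0.1642.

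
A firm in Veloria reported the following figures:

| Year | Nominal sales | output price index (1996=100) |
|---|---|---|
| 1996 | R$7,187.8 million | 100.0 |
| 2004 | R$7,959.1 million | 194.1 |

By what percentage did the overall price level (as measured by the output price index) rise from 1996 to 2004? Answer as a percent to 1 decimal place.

Price-level change = 194.1 / 100.0 − 1 = 0.9410.

94.1%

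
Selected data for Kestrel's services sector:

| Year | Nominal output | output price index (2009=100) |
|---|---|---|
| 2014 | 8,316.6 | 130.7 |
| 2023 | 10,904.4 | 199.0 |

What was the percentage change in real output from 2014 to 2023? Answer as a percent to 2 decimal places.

-13.89%

Real output 2014 = 8316.6 / 1.307 = 6363.12.
Real output 2023 = 10904.4 / 1.990 = 5479.60.
Real growth = 5479.60 / 6363.12 − 1 = -0.1389.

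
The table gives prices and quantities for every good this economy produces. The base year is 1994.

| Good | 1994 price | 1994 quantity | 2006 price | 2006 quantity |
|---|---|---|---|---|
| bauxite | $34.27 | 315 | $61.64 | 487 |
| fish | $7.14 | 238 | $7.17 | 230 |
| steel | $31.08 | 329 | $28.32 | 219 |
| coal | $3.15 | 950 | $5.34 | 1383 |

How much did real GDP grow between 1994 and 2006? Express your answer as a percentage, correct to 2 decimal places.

Real GDP 1994 = Nominal GDP 1994 = 34.27·315 + 7.14·238 + 31.08·329 + 3.15·950 = 25712.19.
Real GDP 2006 (at 1994 prices) = 34.27·487 + 7.14·230 + 31.08·219 + 3.15·1383 = 29494.66.
Real growth = 29494.66/25712.19 − 1 = 0.1471.

14.71%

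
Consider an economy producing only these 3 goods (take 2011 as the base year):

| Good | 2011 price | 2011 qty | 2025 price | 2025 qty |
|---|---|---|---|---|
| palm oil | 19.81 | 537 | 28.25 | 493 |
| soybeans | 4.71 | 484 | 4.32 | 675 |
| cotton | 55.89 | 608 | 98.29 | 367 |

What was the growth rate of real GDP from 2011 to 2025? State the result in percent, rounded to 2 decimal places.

Real GDP 2011 = Nominal GDP 2011 = 19.81·537 + 4.71·484 + 55.89·608 = 46898.73.
Real GDP 2025 (at 2011 prices) = 19.81·493 + 4.71·675 + 55.89·367 = 33457.21.
Real growth = 33457.21/46898.73 − 1 = -0.2866.

-28.66%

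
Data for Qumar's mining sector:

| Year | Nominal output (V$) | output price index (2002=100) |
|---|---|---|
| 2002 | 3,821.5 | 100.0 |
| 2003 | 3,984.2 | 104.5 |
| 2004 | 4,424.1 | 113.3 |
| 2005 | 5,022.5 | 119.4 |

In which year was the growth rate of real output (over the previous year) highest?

2003: real = 3984.2/1.045 = 3812.63; growth vs 2002 (3821.50) = -0.23%.
2004: real = 4424.1/1.133 = 3904.77; growth vs 2003 (3812.63) = 2.42%.
2005: real = 5022.5/1.194 = 4206.45; growth vs 2004 (3904.77) = 7.73%.

2005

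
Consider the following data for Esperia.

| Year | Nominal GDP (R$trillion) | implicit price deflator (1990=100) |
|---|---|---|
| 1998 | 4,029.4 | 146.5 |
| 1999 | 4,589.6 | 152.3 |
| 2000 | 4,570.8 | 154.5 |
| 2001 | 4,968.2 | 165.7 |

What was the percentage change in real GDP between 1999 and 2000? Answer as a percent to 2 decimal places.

Real GDP 1999 = 4589.6/1.523 = 3013.53.
Real GDP 2000 = 4570.8/1.545 = 2958.45.
Change = 2958.45/3013.53 − 1 = -0.0183.

-1.83%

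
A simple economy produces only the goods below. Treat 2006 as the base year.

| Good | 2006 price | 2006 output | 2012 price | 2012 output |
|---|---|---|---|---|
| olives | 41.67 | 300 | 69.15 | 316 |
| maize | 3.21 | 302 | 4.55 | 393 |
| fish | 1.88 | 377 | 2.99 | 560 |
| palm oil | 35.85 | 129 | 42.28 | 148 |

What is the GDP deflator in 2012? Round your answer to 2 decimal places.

Nominal GDP 2012 = 69.15·316 + 4.55·393 + 2.99·560 + 42.28·148 = 31571.39.
Real GDP 2012 (at 2006 prices) = 41.67·316 + 3.21·393 + 1.88·560 + 35.85·148 = 20787.85.
Deflator = Nominal/Real × 100 = 31571.39/20787.85 × 100 = 151.874.

151.87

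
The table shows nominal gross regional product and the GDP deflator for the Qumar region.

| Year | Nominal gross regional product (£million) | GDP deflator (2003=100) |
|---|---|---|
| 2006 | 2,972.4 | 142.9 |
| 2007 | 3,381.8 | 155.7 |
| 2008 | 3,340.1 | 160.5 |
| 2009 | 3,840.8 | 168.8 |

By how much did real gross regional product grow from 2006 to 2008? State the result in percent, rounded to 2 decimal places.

0.05%

Real gross regional product 2006 = 2972.4/1.429 = 2080.06.
Real gross regional product 2008 = 3340.1/1.605 = 2081.06.
Change = 2081.06/2080.06 − 1 = 0.0005.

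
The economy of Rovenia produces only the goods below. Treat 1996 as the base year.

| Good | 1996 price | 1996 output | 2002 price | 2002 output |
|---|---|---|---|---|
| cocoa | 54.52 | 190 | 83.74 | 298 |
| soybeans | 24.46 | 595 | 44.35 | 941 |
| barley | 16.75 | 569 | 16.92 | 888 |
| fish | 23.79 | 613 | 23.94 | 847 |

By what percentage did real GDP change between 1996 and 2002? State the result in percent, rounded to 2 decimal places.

51.53%

Real GDP 1996 = Nominal GDP 1996 = 54.52·190 + 24.46·595 + 16.75·569 + 23.79·613 = 49026.52.
Real GDP 2002 (at 1996 prices) = 54.52·298 + 24.46·941 + 16.75·888 + 23.79·847 = 74287.95.
Real growth = 74287.95/49026.52 − 1 = 0.5153.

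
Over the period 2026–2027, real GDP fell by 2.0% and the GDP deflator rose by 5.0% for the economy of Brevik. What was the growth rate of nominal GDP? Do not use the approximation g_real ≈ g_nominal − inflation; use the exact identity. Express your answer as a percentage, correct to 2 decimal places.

2.90%

(1 + g_nom) = (1 + g_real)(1 + π) = 0.9800 × 1.0500 = 1.02900.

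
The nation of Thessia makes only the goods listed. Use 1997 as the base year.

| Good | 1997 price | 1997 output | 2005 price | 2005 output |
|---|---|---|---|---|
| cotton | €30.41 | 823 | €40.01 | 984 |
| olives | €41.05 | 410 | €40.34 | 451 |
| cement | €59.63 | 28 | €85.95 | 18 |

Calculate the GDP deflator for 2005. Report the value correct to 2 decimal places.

119.39

Nominal GDP 2005 = 40.01·984 + 40.34·451 + 85.95·18 = 59110.28.
Real GDP 2005 (at 1997 prices) = 30.41·984 + 41.05·451 + 59.63·18 = 49510.33.
Deflator = Nominal/Real × 100 = 59110.28/49510.33 × 100 = 119.390.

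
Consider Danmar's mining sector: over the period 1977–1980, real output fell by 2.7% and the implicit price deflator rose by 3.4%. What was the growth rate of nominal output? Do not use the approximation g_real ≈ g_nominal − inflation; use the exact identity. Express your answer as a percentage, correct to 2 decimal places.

(1 + g_nom) = (1 + g_real)(1 + π) = 0.9730 × 1.0340 = 1.00608.

0.61%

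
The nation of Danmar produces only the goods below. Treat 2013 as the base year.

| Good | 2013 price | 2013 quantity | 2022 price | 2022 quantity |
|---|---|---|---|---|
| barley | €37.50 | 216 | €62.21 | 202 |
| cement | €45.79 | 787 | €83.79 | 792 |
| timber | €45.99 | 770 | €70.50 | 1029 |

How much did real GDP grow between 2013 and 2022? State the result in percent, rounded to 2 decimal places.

14.60%

Real GDP 2013 = Nominal GDP 2013 = 37.50·216 + 45.79·787 + 45.99·770 = 79549.03.
Real GDP 2022 (at 2013 prices) = 37.50·202 + 45.79·792 + 45.99·1029 = 91164.39.
Real growth = 91164.39/79549.03 − 1 = 0.1460.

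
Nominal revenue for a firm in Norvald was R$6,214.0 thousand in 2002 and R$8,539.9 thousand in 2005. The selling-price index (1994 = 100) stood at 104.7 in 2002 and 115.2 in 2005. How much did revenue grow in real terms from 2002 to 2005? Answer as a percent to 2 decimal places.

24.90%

Deflate each year: 2002 → 6214.0/1.047 = 5935.05; 2005 → 8539.9/1.152 = 7413.11.
So real revenue changed by 7413.11/5935.05 − 1 = 0.2490, i.e. 24.90%.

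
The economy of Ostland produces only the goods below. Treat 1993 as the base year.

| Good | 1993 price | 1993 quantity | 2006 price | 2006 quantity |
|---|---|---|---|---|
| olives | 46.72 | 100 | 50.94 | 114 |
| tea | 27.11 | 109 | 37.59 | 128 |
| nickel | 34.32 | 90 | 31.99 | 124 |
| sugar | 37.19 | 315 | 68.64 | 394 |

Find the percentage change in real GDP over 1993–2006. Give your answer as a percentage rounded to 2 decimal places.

23.51%

Real GDP 1993 = Nominal GDP 1993 = 46.72·100 + 27.11·109 + 34.32·90 + 37.19·315 = 22430.64.
Real GDP 2006 (at 1993 prices) = 46.72·114 + 27.11·128 + 34.32·124 + 37.19·394 = 27704.70.
Real growth = 27704.70/22430.64 − 1 = 0.2351.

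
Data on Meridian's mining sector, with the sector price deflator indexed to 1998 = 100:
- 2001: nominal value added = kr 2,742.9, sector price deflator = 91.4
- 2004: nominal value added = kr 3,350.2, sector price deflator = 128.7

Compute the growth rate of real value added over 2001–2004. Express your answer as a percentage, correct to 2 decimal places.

-13.26%

Deflate each year: 2001 → 2742.9/0.914 = 3000.98; 2004 → 3350.2/1.287 = 2603.11.
So real value added changed by 2603.11/3000.98 − 1 = -0.1326, i.e. -13.26%.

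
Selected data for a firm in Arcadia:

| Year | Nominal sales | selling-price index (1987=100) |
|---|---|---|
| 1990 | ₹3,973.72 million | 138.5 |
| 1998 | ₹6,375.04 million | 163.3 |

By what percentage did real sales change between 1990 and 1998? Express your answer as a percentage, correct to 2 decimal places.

36.07%

Real sales 1990 = 3973.72 / 1.385 = 2869.11.
Real sales 1998 = 6375.04 / 1.633 = 3903.88.
Real growth = 3903.88 / 2869.11 − 1 = 0.3607.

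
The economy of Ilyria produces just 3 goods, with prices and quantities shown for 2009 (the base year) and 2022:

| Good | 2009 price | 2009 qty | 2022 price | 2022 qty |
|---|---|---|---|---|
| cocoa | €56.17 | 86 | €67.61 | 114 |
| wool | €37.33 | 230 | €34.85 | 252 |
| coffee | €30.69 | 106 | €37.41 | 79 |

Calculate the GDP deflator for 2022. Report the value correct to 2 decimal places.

Nominal GDP 2022 = 67.61·114 + 34.85·252 + 37.41·79 = 19445.13.
Real GDP 2022 (at 2009 prices) = 56.17·114 + 37.33·252 + 30.69·79 = 18235.05.
Deflator = Nominal/Real × 100 = 19445.13/18235.05 × 100 = 106.636.

106.64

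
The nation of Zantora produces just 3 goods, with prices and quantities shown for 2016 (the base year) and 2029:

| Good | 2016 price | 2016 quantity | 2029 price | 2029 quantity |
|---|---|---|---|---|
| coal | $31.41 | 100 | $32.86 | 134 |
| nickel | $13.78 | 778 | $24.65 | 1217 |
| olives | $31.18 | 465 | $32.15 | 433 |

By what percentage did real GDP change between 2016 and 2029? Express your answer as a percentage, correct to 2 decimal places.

21.58%

Real GDP 2016 = Nominal GDP 2016 = 31.41·100 + 13.78·778 + 31.18·465 = 28360.54.
Real GDP 2029 (at 2016 prices) = 31.41·134 + 13.78·1217 + 31.18·433 = 34480.14.
Real growth = 34480.14/28360.54 − 1 = 0.2158.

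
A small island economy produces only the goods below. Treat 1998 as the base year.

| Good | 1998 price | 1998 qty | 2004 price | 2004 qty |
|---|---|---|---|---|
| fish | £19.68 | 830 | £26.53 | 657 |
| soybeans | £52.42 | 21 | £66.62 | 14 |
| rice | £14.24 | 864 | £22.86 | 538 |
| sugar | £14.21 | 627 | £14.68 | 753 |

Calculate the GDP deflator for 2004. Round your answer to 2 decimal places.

130.26

Nominal GDP 2004 = 26.53·657 + 66.62·14 + 22.86·538 + 14.68·753 = 41715.61.
Real GDP 2004 (at 1998 prices) = 19.68·657 + 52.42·14 + 14.24·538 + 14.21·753 = 32024.89.
Deflator = Nominal/Real × 100 = 41715.61/32024.89 × 100 = 130.260.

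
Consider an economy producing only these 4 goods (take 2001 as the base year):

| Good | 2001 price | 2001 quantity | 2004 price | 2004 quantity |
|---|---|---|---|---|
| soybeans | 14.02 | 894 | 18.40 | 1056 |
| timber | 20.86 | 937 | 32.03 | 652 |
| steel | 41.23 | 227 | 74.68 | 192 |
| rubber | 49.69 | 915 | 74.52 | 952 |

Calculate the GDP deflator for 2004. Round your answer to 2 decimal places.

150.19

Nominal GDP 2004 = 18.40·1056 + 32.03·652 + 74.68·192 + 74.52·952 = 125595.56.
Real GDP 2004 (at 2001 prices) = 14.02·1056 + 20.86·652 + 41.23·192 + 49.69·952 = 83626.88.
Deflator = Nominal/Real × 100 = 125595.56/83626.88 × 100 = 150.186.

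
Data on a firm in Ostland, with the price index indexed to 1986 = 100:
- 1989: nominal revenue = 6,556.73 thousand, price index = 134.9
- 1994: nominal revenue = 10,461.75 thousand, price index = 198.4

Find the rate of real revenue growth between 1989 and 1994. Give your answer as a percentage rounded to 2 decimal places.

8.49%

Deflate each year: 1989 → 6556.73/1.349 = 4860.44; 1994 → 10461.75/1.984 = 5273.06.
So real revenue changed by 5273.06/4860.44 − 1 = 0.0849, i.e. 8.49%.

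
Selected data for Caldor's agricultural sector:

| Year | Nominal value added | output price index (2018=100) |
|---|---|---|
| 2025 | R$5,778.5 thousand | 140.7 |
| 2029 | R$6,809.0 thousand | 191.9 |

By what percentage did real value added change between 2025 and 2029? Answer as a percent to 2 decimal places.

Real value added 2025 = 5778.5 / 1.407 = 4106.97.
Real value added 2029 = 6809.0 / 1.919 = 3548.20.
Real growth = 3548.20 / 4106.97 − 1 = -0.1361.

-13.61%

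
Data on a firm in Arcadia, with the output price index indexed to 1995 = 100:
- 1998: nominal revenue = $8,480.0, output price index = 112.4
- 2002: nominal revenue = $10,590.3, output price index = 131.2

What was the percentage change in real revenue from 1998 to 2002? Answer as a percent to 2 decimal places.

6.99%

Deflate each year: 1998 → 8480.0/1.124 = 7544.48; 2002 → 10590.3/1.312 = 8071.88.
So real revenue changed by 8071.88/7544.48 − 1 = 0.0699, i.e. 6.99%.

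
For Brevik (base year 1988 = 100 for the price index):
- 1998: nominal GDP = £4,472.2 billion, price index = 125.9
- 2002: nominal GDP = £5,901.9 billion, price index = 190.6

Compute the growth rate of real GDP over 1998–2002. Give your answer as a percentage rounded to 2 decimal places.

Deflate each year: 1998 → 4472.2/1.259 = 3552.18; 2002 → 5901.9/1.906 = 3096.48.
So real GDP changed by 3096.48/3552.18 − 1 = -0.1283, i.e. -12.83%.

-12.83%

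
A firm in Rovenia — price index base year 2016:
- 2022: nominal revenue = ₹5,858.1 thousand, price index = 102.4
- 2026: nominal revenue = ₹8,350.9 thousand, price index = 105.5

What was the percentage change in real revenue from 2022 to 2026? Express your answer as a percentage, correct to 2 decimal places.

38.36%

Deflate each year: 2022 → 5858.1/1.024 = 5720.80; 2026 → 8350.9/1.055 = 7915.55.
So real revenue changed by 7915.55/5720.80 − 1 = 0.3836, i.e. 38.36%.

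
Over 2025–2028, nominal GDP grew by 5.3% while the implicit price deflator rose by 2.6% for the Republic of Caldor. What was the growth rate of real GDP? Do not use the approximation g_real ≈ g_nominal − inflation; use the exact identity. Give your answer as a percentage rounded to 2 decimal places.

2.63%

(1 + g_nom) = (1 + g_real)(1 + π), so g_real = 1.0530 / 1.0260 − 1 = 0.02632.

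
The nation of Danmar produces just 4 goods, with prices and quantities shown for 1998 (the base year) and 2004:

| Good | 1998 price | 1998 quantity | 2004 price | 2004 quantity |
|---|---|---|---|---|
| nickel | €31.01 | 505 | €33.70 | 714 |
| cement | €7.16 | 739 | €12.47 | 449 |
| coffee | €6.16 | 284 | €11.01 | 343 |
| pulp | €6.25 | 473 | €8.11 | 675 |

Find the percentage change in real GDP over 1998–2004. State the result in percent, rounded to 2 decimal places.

23.50%

Real GDP 1998 = Nominal GDP 1998 = 31.01·505 + 7.16·739 + 6.16·284 + 6.25·473 = 25656.98.
Real GDP 2004 (at 1998 prices) = 31.01·714 + 7.16·449 + 6.16·343 + 6.25·675 = 31687.61.
Real growth = 31687.61/25656.98 − 1 = 0.2350.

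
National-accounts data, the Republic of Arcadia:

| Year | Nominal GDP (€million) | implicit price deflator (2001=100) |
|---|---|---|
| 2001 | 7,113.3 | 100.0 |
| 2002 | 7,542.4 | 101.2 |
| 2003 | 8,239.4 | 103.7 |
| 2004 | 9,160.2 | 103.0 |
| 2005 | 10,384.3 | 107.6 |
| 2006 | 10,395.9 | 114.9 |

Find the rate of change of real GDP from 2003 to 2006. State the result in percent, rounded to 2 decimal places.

Real GDP 2003 = 8239.4/1.037 = 7945.42.
Real GDP 2006 = 10395.9/1.149 = 9047.78.
Change = 9047.78/7945.42 − 1 = 0.1387.

13.87%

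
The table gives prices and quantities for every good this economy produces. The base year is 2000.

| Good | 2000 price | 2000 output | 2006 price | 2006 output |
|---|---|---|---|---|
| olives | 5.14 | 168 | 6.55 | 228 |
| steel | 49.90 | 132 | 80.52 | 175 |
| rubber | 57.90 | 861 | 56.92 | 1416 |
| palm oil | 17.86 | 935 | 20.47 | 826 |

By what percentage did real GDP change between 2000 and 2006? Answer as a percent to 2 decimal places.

44.11%

Real GDP 2000 = Nominal GDP 2000 = 5.14·168 + 49.90·132 + 57.90·861 + 17.86·935 = 74001.32.
Real GDP 2006 (at 2000 prices) = 5.14·228 + 49.90·175 + 57.90·1416 + 17.86·826 = 106643.18.
Real growth = 106643.18/74001.32 − 1 = 0.4411.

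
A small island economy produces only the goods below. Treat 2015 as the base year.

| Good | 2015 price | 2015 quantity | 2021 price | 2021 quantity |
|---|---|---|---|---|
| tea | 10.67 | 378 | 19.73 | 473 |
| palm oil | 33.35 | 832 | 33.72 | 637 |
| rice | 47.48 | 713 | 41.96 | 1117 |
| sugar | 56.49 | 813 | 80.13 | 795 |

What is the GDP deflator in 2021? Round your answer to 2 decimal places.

Nominal GDP 2021 = 19.73·473 + 33.72·637 + 41.96·1117 + 80.13·795 = 141384.60.
Real GDP 2021 (at 2015 prices) = 10.67·473 + 33.35·637 + 47.48·1117 + 56.49·795 = 124235.57.
Deflator = Nominal/Real × 100 = 141384.60/124235.57 × 100 = 113.804.

113.80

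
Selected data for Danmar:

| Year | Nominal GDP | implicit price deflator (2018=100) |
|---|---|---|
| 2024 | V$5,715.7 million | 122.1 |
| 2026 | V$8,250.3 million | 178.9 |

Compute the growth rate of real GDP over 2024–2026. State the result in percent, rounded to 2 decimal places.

-1.48%

Deflate each year: 2024 → 5715.7/1.221 = 4681.16; 2026 → 8250.3/1.789 = 4611.68.
So real GDP changed by 4611.68/4681.16 − 1 = -0.0148, i.e. -1.48%.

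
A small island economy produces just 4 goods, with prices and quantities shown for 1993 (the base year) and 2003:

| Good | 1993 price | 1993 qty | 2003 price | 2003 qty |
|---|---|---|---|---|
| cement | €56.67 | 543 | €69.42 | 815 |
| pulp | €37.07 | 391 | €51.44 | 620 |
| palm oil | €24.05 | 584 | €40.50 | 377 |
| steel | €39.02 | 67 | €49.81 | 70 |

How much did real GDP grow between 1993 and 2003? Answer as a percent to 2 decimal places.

Real GDP 1993 = Nominal GDP 1993 = 56.67·543 + 37.07·391 + 24.05·584 + 39.02·67 = 61925.72.
Real GDP 2003 (at 1993 prices) = 56.67·815 + 37.07·620 + 24.05·377 + 39.02·70 = 80967.70.
Real growth = 80967.70/61925.72 − 1 = 0.3075.

30.75%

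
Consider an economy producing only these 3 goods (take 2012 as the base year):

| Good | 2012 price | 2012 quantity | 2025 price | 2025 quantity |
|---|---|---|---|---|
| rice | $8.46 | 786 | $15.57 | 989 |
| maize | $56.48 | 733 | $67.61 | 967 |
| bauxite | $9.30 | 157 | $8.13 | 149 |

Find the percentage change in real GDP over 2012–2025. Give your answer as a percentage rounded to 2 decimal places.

Real GDP 2012 = Nominal GDP 2012 = 8.46·786 + 56.48·733 + 9.30·157 = 49509.50.
Real GDP 2025 (at 2012 prices) = 8.46·989 + 56.48·967 + 9.30·149 = 64368.80.
Real growth = 64368.80/49509.50 − 1 = 0.3001.

30.01%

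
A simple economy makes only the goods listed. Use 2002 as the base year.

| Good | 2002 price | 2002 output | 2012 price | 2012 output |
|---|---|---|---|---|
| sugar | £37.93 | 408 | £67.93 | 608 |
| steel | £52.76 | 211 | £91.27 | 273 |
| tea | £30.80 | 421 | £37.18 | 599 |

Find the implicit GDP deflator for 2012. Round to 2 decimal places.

Nominal GDP 2012 = 67.93·608 + 91.27·273 + 37.18·599 = 88488.97.
Real GDP 2012 (at 2002 prices) = 37.93·608 + 52.76·273 + 30.80·599 = 55914.12.
Deflator = Nominal/Real × 100 = 88488.97/55914.12 × 100 = 158.259.

158.26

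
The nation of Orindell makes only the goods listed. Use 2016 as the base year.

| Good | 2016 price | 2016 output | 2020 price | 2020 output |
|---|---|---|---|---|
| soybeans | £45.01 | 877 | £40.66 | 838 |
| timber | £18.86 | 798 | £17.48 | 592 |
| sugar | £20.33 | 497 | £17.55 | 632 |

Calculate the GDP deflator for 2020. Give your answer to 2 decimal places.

Nominal GDP 2020 = 40.66·838 + 17.48·592 + 17.55·632 = 55512.84.
Real GDP 2020 (at 2016 prices) = 45.01·838 + 18.86·592 + 20.33·632 = 61732.06.
Deflator = Nominal/Real × 100 = 55512.84/61732.06 × 100 = 89.925.

89.93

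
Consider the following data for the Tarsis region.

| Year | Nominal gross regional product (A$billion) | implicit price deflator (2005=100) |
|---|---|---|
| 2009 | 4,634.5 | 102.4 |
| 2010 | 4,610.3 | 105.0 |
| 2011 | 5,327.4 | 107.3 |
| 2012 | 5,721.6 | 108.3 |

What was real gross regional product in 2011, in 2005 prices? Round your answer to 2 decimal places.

Real gross regional product 2011 = 5327.4 / 1.073 = 4964.96.

A$4,964.96 billion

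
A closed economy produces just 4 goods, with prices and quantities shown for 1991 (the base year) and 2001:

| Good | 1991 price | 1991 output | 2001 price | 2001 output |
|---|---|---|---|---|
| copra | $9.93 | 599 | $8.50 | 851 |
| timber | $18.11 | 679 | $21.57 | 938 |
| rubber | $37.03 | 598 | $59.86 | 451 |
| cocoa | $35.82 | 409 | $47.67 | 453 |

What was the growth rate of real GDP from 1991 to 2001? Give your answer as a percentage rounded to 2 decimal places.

Real GDP 1991 = Nominal GDP 1991 = 9.93·599 + 18.11·679 + 37.03·598 + 35.82·409 = 55039.08.
Real GDP 2001 (at 1991 prices) = 9.93·851 + 18.11·938 + 37.03·451 + 35.82·453 = 58364.60.
Real growth = 58364.60/55039.08 − 1 = 0.0604.

6.04%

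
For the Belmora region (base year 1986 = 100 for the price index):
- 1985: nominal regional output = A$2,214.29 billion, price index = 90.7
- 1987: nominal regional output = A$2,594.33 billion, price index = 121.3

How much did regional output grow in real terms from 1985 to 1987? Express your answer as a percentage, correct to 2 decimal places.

-12.39%

Real regional output 1985 = 2214.29 / 0.907 = 2441.33.
Real regional output 1987 = 2594.33 / 1.213 = 2138.77.
Real growth = 2138.77 / 2441.33 − 1 = -0.1239.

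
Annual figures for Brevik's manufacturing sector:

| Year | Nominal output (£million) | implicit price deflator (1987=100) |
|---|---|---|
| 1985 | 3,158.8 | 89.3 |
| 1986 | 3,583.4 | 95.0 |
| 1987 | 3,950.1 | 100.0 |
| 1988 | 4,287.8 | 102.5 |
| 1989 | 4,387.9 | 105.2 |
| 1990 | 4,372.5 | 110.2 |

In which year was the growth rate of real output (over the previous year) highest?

1986: real = 3583.4/0.950 = 3772.00; growth vs 1985 (3537.29) = 6.64%.
1987: real = 3950.1/1.000 = 3950.10; growth vs 1986 (3772.00) = 4.72%.
1988: real = 4287.8/1.025 = 4183.22; growth vs 1987 (3950.10) = 5.90%.
1989: real = 4387.9/1.052 = 4171.01; growth vs 1988 (4183.22) = -0.29%.
1990: real = 4372.5/1.102 = 3967.79; growth vs 1989 (4171.01) = -4.87%.

1986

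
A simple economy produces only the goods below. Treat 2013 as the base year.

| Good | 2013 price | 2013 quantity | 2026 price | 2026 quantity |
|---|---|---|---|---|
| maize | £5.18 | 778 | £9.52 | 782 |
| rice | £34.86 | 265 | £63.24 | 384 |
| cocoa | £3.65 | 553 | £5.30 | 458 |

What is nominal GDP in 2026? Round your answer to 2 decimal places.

Nominal GDP 2026 = Σ (p_2026 × q_2026) = 9.52·782 + 63.24·384 + 5.30·458 = 34156.20.

£34156.20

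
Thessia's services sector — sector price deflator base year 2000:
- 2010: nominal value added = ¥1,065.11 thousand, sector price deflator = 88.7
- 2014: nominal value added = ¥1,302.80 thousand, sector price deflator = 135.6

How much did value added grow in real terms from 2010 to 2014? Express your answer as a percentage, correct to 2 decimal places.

Deflate each year: 2010 → 1065.11/0.887 = 1200.80; 2014 → 1302.80/1.356 = 960.77.
So real value added changed by 960.77/1200.80 − 1 = -0.1999, i.e. -19.99%.

-19.99%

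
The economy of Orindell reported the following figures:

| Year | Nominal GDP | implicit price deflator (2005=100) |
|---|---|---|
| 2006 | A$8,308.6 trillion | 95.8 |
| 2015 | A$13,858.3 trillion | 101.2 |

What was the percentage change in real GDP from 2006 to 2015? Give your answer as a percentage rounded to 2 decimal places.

57.89%

Real GDP 2006 = 8308.6 / 0.958 = 8672.86.
Real GDP 2015 = 13858.3 / 1.012 = 13693.97.
Real growth = 13693.97 / 8672.86 − 1 = 0.5789.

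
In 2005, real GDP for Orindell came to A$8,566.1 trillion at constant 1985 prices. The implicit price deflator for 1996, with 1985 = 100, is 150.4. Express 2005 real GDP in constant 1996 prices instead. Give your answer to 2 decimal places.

A$12,883.41 trillion

Real GDP in 1996 prices = Real GDP in 1985 prices × (P_1996/P_1985) = 8566.1 × 1.504 = 12883.41.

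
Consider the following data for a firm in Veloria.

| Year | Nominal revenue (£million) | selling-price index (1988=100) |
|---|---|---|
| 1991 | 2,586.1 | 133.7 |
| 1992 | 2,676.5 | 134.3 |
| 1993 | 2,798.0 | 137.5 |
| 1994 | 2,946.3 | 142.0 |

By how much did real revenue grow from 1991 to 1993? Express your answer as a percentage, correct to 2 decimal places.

5.20%

Real revenue 1991 = 2586.1/1.337 = 1934.26.
Real revenue 1993 = 2798.0/1.375 = 2034.91.
Change = 2034.91/1934.26 − 1 = 0.0520.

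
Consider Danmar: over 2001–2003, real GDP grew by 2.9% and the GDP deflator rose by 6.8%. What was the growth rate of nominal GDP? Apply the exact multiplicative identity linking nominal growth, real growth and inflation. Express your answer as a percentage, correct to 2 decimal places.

9.90%

(1 + g_nom) = (1 + g_real)(1 + π) = 1.0290 × 1.0680 = 1.09897.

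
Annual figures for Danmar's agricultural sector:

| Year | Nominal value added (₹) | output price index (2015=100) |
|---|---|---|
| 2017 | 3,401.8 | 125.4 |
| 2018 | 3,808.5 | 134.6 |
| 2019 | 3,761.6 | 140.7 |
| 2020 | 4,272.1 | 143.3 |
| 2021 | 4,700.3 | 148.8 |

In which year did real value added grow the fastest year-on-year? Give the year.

2018: real = 3808.5/1.346 = 2829.49; growth vs 2017 (2712.76) = 4.30%.
2019: real = 3761.6/1.407 = 2673.49; growth vs 2018 (2829.49) = -5.51%.
2020: real = 4272.1/1.433 = 2981.23; growth vs 2019 (2673.49) = 11.51%.
2021: real = 4700.3/1.488 = 3158.80; growth vs 2020 (2981.23) = 5.96%.

2020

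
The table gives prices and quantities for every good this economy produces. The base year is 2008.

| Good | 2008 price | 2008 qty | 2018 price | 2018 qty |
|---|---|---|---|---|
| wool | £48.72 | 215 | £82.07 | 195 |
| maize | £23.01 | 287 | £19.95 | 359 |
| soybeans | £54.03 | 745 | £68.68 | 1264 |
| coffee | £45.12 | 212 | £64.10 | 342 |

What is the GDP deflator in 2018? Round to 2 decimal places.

Nominal GDP 2018 = 82.07·195 + 19.95·359 + 68.68·1264 + 64.10·342 = 131899.42.
Real GDP 2018 (at 2008 prices) = 48.72·195 + 23.01·359 + 54.03·1264 + 45.12·342 = 101485.95.
Deflator = Nominal/Real × 100 = 131899.42/101485.95 × 100 = 129.968.

129.97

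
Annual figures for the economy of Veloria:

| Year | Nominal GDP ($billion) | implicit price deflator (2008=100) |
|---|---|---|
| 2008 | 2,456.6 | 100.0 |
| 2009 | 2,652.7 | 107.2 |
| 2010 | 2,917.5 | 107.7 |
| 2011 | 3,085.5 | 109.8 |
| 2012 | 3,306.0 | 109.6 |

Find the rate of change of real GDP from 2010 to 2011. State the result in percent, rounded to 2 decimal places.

Real GDP 2010 = 2917.5/1.077 = 2708.91.
Real GDP 2011 = 3085.5/1.098 = 2810.11.
Change = 2810.11/2708.91 − 1 = 0.0374.

3.74%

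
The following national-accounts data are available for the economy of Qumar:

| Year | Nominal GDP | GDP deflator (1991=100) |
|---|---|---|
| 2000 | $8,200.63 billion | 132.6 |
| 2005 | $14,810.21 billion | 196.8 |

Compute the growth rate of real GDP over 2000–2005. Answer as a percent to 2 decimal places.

21.68%

Real GDP 2000 = 8200.63 / 1.326 = 6184.49.
Real GDP 2005 = 14810.21 / 1.968 = 7525.51.
Real growth = 7525.51 / 6184.49 − 1 = 0.2168.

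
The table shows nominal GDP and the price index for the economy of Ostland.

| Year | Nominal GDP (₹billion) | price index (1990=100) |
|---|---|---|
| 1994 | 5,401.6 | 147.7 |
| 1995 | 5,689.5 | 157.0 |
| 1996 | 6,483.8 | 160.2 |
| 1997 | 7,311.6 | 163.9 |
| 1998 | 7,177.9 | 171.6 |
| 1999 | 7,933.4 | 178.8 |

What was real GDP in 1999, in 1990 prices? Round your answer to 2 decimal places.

Real GDP 1999 = 7933.4 / 1.788 = 4437.02.

₹4,437.02 billion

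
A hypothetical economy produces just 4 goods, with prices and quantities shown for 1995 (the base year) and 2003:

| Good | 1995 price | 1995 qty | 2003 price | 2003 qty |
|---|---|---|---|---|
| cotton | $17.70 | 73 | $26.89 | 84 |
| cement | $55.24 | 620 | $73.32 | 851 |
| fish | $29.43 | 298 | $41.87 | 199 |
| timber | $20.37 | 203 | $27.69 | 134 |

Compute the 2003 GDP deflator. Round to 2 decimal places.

Nominal GDP 2003 = 26.89·84 + 73.32·851 + 41.87·199 + 27.69·134 = 76696.67.
Real GDP 2003 (at 1995 prices) = 17.70·84 + 55.24·851 + 29.43·199 + 20.37·134 = 57082.19.
Deflator = Nominal/Real × 100 = 76696.67/57082.19 × 100 = 134.362.

134.36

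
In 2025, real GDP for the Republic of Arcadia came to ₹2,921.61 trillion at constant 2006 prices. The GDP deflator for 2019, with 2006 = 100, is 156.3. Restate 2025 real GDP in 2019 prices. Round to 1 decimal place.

₹4,566.5 trillion

Real GDP in 2019 prices = Real GDP in 2006 prices × (P_2019/P_2006) = 2921.61 × 1.563 = 4566.48.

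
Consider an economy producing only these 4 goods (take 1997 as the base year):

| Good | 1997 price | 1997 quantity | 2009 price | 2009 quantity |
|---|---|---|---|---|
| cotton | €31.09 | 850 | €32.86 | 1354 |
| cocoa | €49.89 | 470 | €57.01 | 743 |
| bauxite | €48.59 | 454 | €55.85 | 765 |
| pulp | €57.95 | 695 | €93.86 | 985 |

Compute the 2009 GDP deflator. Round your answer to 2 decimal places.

128.03

Nominal GDP 2009 = 32.86·1354 + 57.01·743 + 55.85·765 + 93.86·985 = 222028.22.
Real GDP 2009 (at 1997 prices) = 31.09·1354 + 49.89·743 + 48.59·765 + 57.95·985 = 173416.23.
Deflator = Nominal/Real × 100 = 222028.22/173416.23 × 100 = 128.032.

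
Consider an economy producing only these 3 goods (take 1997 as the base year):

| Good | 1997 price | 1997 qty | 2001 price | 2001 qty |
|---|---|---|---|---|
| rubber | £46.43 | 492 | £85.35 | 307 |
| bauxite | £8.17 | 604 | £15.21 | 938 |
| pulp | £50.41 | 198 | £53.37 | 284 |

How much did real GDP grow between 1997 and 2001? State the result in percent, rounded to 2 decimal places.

-4.04%

Real GDP 1997 = Nominal GDP 1997 = 46.43·492 + 8.17·604 + 50.41·198 = 37759.42.
Real GDP 2001 (at 1997 prices) = 46.43·307 + 8.17·938 + 50.41·284 = 36233.91.
Real growth = 36233.91/37759.42 − 1 = -0.0404.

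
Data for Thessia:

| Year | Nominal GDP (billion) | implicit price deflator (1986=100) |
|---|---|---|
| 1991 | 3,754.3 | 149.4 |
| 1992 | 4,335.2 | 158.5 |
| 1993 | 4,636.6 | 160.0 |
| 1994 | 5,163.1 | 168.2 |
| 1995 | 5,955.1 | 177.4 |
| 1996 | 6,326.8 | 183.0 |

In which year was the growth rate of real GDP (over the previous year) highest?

1992: real = 4335.2/1.585 = 2735.14; growth vs 1991 (2512.92) = 8.84%.
1993: real = 4636.6/1.600 = 2897.88; growth vs 1992 (2735.14) = 5.95%.
1994: real = 5163.1/1.682 = 3069.62; growth vs 1993 (2897.88) = 5.93%.
1995: real = 5955.1/1.774 = 3356.88; growth vs 1994 (3069.62) = 9.36%.
1996: real = 6326.8/1.830 = 3457.27; growth vs 1995 (3356.88) = 2.99%.

1995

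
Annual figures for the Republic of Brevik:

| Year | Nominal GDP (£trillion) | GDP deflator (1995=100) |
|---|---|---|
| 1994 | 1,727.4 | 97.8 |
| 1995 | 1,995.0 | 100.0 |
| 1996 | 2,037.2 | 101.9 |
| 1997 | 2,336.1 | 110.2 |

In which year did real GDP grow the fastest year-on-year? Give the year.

1995

1995: real = 1995.0/1.000 = 1995.00; growth vs 1994 (1766.26) = 12.95%.
1996: real = 2037.2/1.019 = 1999.21; growth vs 1995 (1995.00) = 0.21%.
1997: real = 2336.1/1.102 = 2119.87; growth vs 1996 (1999.21) = 6.04%.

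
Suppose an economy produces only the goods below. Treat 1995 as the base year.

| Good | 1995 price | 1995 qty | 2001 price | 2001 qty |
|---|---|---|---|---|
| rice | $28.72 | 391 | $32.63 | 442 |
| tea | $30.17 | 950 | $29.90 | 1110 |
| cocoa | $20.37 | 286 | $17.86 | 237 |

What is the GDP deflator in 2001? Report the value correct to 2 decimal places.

Nominal GDP 2001 = 32.63·442 + 29.90·1110 + 17.86·237 = 51844.28.
Real GDP 2001 (at 1995 prices) = 28.72·442 + 30.17·1110 + 20.37·237 = 51010.63.
Deflator = Nominal/Real × 100 = 51844.28/51010.63 × 100 = 101.634.

101.63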